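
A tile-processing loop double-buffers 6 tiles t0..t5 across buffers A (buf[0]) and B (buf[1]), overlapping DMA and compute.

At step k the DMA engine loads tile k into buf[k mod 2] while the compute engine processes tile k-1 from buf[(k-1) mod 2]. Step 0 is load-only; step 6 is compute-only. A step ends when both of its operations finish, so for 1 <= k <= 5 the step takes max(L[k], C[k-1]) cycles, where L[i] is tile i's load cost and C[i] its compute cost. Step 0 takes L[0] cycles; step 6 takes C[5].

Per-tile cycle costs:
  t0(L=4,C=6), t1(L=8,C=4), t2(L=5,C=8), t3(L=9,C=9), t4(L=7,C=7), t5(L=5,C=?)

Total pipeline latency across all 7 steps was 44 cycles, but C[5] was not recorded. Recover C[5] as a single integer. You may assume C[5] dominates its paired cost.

step 0: dur = L[0]=4 = 4
step 1: dur = max(L[1]=8, C[0]=6) = 8
step 2: dur = max(L[2]=5, C[1]=4) = 5
step 3: dur = max(L[3]=9, C[2]=8) = 9
step 4: dur = max(L[4]=7, C[3]=9) = 9
step 5: dur = max(L[5]=5, C[4]=7) = 7
step 6: dur = C[5]=? = C[5]  (unknown; binding)
sum of known step durations = 42
dur[6] = total - known = 44 - 42 = 2
C[5] is the binding max in step 6, so C[5] = dur[6] = 2

C[5] = 2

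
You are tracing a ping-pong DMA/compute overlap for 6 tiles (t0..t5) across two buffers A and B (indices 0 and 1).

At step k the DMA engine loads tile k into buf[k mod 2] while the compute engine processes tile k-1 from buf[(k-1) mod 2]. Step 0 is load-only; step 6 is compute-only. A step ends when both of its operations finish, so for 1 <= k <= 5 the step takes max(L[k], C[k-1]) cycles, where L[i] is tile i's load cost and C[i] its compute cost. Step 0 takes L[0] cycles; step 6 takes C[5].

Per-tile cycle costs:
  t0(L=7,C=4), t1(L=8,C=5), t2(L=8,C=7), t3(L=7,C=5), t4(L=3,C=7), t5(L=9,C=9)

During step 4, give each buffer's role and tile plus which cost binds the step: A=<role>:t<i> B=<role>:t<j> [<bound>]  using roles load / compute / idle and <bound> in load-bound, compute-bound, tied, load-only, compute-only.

step 0: L[0]=7 → dur=7, Σ=7 | A=load:t0 B=idle [load-only]
step 1: L[1]=8 C[0]=4 → dur=8, Σ=15 | A=compute:t0 B=load:t1 [load-bound]
step 2: L[2]=8 C[1]=5 → dur=8, Σ=23 | A=load:t2 B=compute:t1 [load-bound]
step 3: L[3]=7 C[2]=7 → dur=7, Σ=30 | A=compute:t2 B=load:t3 [tied]
step 4: L[4]=3 C[3]=5 → dur=5, Σ=35 | A=load:t4 B=compute:t3 [compute-bound]
step 5: L[5]=9 C[4]=7 → dur=9, Σ=44 | A=compute:t4 B=load:t5 [load-bound]
step 6: C[5]=9 → dur=9, Σ=53 | A=idle B=compute:t5 [compute-only]

step 4: A=load:t4 B=compute:t3 [compute-bound]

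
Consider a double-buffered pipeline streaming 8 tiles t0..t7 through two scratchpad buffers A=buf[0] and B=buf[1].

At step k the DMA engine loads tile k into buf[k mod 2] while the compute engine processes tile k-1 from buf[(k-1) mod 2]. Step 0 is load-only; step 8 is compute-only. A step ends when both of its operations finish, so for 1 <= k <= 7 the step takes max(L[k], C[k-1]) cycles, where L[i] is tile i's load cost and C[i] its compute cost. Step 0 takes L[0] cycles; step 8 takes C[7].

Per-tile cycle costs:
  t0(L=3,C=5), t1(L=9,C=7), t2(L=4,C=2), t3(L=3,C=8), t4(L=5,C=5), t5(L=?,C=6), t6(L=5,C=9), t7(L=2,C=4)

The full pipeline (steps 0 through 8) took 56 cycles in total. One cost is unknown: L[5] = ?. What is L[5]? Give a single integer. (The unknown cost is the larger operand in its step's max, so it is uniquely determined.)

L[5] = 7

step 0 → dur = L[0]=3 = 3
step 1 → dur = max(L[1]=9, C[0]=5) = 9
step 2 → dur = max(L[2]=4, C[1]=7) = 7
step 3 → dur = max(L[3]=3, C[2]=2) = 3
step 4 → dur = max(L[4]=5, C[3]=8) = 8
step 5 → dur = max(L[5]=?, C[4]=5) = L[5]  (unknown; binding)
step 6 → dur = max(L[6]=5, C[5]=6) = 6
step 7 → dur = max(L[7]=2, C[6]=9) = 9
step 8 → dur = C[7]=4 = 4
sum of known step durations = 49
dur[5] = total - known = 56 - 49 = 7
L[5] is the binding max in step 5, so L[5] = dur[5] = 7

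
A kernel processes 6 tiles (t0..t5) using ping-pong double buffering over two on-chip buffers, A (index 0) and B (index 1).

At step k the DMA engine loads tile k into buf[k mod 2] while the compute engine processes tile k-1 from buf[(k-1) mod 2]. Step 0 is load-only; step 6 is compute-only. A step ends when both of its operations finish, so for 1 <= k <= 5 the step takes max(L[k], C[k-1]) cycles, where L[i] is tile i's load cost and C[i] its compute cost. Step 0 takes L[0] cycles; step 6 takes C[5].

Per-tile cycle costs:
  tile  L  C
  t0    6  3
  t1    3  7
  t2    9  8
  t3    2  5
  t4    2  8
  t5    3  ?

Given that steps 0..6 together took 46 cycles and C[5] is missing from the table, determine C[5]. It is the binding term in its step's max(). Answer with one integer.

step 0 | dur = L[0]=6 = 6
step 1 | dur = max(L[1]=3, C[0]=3) = 3
step 2 | dur = max(L[2]=9, C[1]=7) = 9
step 3 | dur = max(L[3]=2, C[2]=8) = 8
step 4 | dur = max(L[4]=2, C[3]=5) = 5
step 5 | dur = max(L[5]=3, C[4]=8) = 8
step 6 | dur = C[5]=? = C[5]  (unknown; binding)
sum of known step durations = 39
dur[6] = total - known = 46 - 39 = 7
C[5] is the binding max in step 6, so C[5] = dur[6] = 7

C[5] = 7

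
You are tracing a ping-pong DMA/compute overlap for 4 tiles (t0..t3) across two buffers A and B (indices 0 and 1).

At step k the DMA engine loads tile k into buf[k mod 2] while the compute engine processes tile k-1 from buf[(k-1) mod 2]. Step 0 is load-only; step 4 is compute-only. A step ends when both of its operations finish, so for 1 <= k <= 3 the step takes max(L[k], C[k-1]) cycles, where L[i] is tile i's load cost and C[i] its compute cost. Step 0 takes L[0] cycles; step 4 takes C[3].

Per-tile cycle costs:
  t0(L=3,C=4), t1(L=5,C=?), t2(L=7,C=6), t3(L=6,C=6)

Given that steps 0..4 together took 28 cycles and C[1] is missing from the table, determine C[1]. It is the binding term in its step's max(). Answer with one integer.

step 0 → dur = L[0]=3 = 3
step 1 → dur = max(L[1]=5, C[0]=4) = 5
step 2 → dur = max(L[2]=7, C[1]=?) = C[1]  (unknown; binding)
step 3 → dur = max(L[3]=6, C[2]=6) = 6
step 4 → dur = C[3]=6 = 6
sum of known step durations = 20
dur[2] = total - known = 28 - 20 = 8
C[1] is the binding max in step 2, so C[1] = dur[2] = 8

C[1] = 8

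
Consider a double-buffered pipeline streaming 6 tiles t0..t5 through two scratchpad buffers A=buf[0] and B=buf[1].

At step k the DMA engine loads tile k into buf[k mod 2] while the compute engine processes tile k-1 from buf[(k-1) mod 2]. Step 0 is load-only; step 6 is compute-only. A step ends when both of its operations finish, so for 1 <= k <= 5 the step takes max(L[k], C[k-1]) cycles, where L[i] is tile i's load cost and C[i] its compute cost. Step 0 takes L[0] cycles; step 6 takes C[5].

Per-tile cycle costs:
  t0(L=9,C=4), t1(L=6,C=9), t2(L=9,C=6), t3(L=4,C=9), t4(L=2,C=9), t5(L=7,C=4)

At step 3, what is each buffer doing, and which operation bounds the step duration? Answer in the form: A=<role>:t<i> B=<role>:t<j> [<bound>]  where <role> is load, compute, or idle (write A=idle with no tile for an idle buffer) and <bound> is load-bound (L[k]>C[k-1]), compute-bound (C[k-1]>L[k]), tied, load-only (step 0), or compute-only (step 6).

step 0: L[0]=9 → dur=9, Σ=9 | A=load:t0 B=idle [load-only]
step 1: L[1]=6 C[0]=4 → dur=6, Σ=15 | A=compute:t0 B=load:t1 [load-bound]
step 2: L[2]=9 C[1]=9 → dur=9, Σ=24 | A=load:t2 B=compute:t1 [tied]
step 3: L[3]=4 C[2]=6 → dur=6, Σ=30 | A=compute:t2 B=load:t3 [compute-bound]
step 4: L[4]=2 C[3]=9 → dur=9, Σ=39 | A=load:t4 B=compute:t3 [compute-bound]
step 5: L[5]=7 C[4]=9 → dur=9, Σ=48 | A=compute:t4 B=load:t5 [compute-bound]
step 6: C[5]=4 → dur=4, Σ=52 | A=idle B=compute:t5 [compute-only]

step 3: A=compute:t2 B=load:t3 [compute-bound]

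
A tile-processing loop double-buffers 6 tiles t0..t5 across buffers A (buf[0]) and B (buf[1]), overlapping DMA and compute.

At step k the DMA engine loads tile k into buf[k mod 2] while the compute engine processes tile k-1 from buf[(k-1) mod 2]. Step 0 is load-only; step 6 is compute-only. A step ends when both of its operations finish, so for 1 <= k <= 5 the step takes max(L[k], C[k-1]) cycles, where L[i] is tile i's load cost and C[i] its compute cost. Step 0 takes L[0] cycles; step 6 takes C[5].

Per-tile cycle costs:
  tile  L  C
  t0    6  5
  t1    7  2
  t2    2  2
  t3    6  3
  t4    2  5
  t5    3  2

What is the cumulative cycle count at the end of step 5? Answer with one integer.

step 0: L[0]=6 → dur=6, Σ=6 | A=load:t0 B=idle [load-only]
step 1: L[1]=7 C[0]=5 → dur=7, Σ=13 | A=compute:t0 B=load:t1 [load-bound]
step 2: L[2]=2 C[1]=2 → dur=2, Σ=15 | A=load:t2 B=compute:t1 [tied]
step 3: L[3]=6 C[2]=2 → dur=6, Σ=21 | A=compute:t2 B=load:t3 [load-bound]
step 4: L[4]=2 C[3]=3 → dur=3, Σ=24 | A=load:t4 B=compute:t3 [compute-bound]
step 5: L[5]=3 C[4]=5 → dur=5, Σ=29 | A=compute:t4 B=load:t5 [compute-bound]
step 6: C[5]=2 → dur=2, Σ=31 | A=idle B=compute:t5 [compute-only]

end_cycle[5] = 29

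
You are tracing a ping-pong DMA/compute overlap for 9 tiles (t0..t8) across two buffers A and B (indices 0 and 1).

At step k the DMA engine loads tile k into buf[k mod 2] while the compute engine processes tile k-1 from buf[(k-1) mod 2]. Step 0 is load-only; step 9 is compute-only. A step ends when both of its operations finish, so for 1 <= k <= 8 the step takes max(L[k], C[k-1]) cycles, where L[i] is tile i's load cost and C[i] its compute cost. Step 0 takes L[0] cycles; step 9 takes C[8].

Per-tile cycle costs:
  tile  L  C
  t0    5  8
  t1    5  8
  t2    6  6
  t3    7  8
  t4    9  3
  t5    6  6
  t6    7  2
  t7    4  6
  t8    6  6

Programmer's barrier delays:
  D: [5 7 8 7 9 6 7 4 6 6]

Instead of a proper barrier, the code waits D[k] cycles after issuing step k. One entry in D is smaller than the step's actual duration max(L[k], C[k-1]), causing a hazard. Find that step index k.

hazard at step 1

[0] required=L[0]=5=5 vs D=5 ok
[1] required=max(L[1]=5,C[0]=8)=8 vs D=7 SHORT
[2] required=max(L[2]=6,C[1]=8)=8 vs D=8 ok
[3] required=max(L[3]=7,C[2]=6)=7 vs D=7 ok
[4] required=max(L[4]=9,C[3]=8)=9 vs D=9 ok
[5] required=max(L[5]=6,C[4]=3)=6 vs D=6 ok
[6] required=max(L[6]=7,C[5]=6)=7 vs D=7 ok
[7] required=max(L[7]=4,C[6]=2)=4 vs D=4 ok
[8] required=max(L[8]=6,C[7]=6)=6 vs D=6 ok
[9] required=C[8]=6=6 vs D=6 ok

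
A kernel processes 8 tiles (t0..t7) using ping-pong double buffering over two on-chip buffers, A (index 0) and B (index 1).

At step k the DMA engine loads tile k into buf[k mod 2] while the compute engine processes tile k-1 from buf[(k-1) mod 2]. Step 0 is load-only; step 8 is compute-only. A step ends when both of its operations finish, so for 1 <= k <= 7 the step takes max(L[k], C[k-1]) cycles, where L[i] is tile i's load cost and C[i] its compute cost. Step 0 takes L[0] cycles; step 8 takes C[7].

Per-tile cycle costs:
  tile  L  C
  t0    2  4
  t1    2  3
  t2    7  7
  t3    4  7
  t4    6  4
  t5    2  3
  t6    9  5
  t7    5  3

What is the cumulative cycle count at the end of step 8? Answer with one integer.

k=0 load=t0/2c comp=- wait=2 total=2
k=1 load=t1/2c comp=t0/4c wait=4 total=6
k=2 load=t2/7c comp=t1/3c wait=7 total=13
k=3 load=t3/4c comp=t2/7c wait=7 total=20
k=4 load=t4/6c comp=t3/7c wait=7 total=27
k=5 load=t5/2c comp=t4/4c wait=4 total=31
k=6 load=t6/9c comp=t5/3c wait=9 total=40
k=7 load=t7/5c comp=t6/5c wait=5 total=45
k=8 load=- comp=t7/3c wait=3 total=48

end_cycle[8] = 48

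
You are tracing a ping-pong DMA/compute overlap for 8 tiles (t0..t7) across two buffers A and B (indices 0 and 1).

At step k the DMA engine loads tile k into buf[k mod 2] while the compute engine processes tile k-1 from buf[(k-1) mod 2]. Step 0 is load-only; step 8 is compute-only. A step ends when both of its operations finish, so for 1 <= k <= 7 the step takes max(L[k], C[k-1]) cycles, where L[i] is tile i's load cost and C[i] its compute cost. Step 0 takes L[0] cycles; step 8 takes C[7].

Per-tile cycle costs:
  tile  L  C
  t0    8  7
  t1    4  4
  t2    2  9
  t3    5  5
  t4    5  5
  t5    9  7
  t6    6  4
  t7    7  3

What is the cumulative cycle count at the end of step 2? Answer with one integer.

[0] DMA t0→A (8c) ∥ CU idle ⇒ 8c, clock 8
[1] DMA t1→B (4c) ∥ CU A:t0 (7c) ⇒ 7c, clock 15
[2] DMA t2→A (2c) ∥ CU B:t1 (4c) ⇒ 4c, clock 19
[3] DMA t3→B (5c) ∥ CU A:t2 (9c) ⇒ 9c, clock 28
[4] DMA t4→A (5c) ∥ CU B:t3 (5c) ⇒ 5c, clock 33
[5] DMA t5→B (9c) ∥ CU A:t4 (5c) ⇒ 9c, clock 42
[6] DMA t6→A (6c) ∥ CU B:t5 (7c) ⇒ 7c, clock 49
[7] DMA t7→B (7c) ∥ CU A:t6 (4c) ⇒ 7c, clock 56
[8] DMA idle ∥ CU B:t7 (3c) ⇒ 3c, clock 59

end_cycle[2] = 19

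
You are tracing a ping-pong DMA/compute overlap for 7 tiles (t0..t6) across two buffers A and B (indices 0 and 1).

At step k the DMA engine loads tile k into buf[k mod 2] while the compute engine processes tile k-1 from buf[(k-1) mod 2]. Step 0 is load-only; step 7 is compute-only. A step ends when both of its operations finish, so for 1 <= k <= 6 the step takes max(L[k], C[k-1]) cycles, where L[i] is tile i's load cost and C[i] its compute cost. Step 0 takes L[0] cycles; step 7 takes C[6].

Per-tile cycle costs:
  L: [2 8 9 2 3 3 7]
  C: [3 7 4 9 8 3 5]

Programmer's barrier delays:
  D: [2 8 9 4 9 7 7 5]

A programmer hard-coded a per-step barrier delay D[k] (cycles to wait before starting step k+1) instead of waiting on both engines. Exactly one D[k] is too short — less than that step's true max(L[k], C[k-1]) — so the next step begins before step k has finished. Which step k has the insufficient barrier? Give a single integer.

k=0 barrier L[0]=2→2c, D[0]=2 ok
k=1 barrier max(L[1]=8,C[0]=3)→8c, D[1]=8 ok
k=2 barrier max(L[2]=9,C[1]=7)→9c, D[2]=9 ok
k=3 barrier max(L[3]=2,C[2]=4)→4c, D[3]=4 ok
k=4 barrier max(L[4]=3,C[3]=9)→9c, D[4]=9 ok
k=5 barrier max(L[5]=3,C[4]=8)→8c, D[5]=7 SHORT
k=6 barrier max(L[6]=7,C[5]=3)→7c, D[6]=7 ok
k=7 barrier C[6]=5→5c, D[7]=5 ok

hazard at step 5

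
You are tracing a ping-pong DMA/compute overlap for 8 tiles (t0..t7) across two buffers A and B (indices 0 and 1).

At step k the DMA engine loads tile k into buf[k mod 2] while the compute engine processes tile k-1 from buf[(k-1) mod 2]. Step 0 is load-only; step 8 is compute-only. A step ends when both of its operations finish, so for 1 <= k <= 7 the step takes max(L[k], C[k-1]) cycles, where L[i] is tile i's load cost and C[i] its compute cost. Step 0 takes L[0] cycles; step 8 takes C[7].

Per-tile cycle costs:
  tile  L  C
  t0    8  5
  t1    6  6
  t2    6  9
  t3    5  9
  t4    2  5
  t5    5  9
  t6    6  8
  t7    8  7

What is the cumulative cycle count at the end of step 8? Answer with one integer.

k=0 load=t0/8c comp=- wait=8 total=8
k=1 load=t1/6c comp=t0/5c wait=6 total=14
k=2 load=t2/6c comp=t1/6c wait=6 total=20
k=3 load=t3/5c comp=t2/9c wait=9 total=29
k=4 load=t4/2c comp=t3/9c wait=9 total=38
k=5 load=t5/5c comp=t4/5c wait=5 total=43
k=6 load=t6/6c comp=t5/9c wait=9 total=52
k=7 load=t7/8c comp=t6/8c wait=8 total=60
k=8 load=- comp=t7/7c wait=7 total=67

end_cycle[8] = 67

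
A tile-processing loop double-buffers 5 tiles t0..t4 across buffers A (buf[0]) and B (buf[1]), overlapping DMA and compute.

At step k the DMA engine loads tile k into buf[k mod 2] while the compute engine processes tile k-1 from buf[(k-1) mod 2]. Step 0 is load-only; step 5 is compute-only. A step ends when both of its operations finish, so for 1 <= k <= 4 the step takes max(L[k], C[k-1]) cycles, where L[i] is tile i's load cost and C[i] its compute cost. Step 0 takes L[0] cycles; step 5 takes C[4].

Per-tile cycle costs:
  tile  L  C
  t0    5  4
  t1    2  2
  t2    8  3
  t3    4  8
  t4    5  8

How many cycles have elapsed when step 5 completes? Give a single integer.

end_cycle[5] = 37

k=0 load=t0/5c comp=- wait=5 total=5
k=1 load=t1/2c comp=t0/4c wait=4 total=9
k=2 load=t2/8c comp=t1/2c wait=8 total=17
k=3 load=t3/4c comp=t2/3c wait=4 total=21
k=4 load=t4/5c comp=t3/8c wait=8 total=29
k=5 load=- comp=t4/8c wait=8 total=37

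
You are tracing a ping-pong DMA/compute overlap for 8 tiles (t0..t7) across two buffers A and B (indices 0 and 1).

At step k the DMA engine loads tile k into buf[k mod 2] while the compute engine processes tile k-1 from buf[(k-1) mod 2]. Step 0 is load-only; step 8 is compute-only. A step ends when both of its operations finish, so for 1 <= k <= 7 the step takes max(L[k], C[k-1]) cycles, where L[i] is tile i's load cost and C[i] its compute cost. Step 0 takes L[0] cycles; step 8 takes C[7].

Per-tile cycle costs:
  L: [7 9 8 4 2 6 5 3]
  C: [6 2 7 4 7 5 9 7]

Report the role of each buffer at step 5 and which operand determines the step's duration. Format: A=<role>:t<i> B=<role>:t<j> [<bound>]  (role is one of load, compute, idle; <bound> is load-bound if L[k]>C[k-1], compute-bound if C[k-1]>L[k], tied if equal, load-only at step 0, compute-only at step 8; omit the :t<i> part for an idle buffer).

step 5: A=compute:t4 B=load:t5 [compute-bound]

[0] DMA t0→A (7c) ∥ CU idle ⇒ 7c, clock 7
[1] DMA t1→B (9c) ∥ CU A:t0 (6c) ⇒ 9c, clock 16
[2] DMA t2→A (8c) ∥ CU B:t1 (2c) ⇒ 8c, clock 24
[3] DMA t3→B (4c) ∥ CU A:t2 (7c) ⇒ 7c, clock 31
[4] DMA t4→A (2c) ∥ CU B:t3 (4c) ⇒ 4c, clock 35
[5] DMA t5→B (6c) ∥ CU A:t4 (7c) ⇒ 7c, clock 42
[6] DMA t6→A (5c) ∥ CU B:t5 (5c) ⇒ 5c, clock 47
[7] DMA t7→B (3c) ∥ CU A:t6 (9c) ⇒ 9c, clock 56
[8] DMA idle ∥ CU B:t7 (7c) ⇒ 7c, clock 63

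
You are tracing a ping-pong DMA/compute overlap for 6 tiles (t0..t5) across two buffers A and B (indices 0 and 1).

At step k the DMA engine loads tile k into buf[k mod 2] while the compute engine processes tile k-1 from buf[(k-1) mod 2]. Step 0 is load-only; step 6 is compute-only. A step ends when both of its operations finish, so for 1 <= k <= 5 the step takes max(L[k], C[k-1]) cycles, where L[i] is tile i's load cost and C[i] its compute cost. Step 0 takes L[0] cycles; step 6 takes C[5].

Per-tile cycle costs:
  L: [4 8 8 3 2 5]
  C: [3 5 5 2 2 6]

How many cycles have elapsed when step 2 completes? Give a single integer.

  0. 4=4c; end=4; A:t0 B:-
  1. max(8,3)=8c; end=12; A:t0 B:t1
  2. max(8,5)=8c; end=20; A:t2 B:t1
  3. max(3,5)=5c; end=25; A:t2 B:t3
  4. max(2,2)=2c; end=27; A:t4 B:t3
  5. max(5,2)=5c; end=32; A:t4 B:t5
  6. 6=6c; end=38; A:t4 B:t5

end_cycle[2] = 20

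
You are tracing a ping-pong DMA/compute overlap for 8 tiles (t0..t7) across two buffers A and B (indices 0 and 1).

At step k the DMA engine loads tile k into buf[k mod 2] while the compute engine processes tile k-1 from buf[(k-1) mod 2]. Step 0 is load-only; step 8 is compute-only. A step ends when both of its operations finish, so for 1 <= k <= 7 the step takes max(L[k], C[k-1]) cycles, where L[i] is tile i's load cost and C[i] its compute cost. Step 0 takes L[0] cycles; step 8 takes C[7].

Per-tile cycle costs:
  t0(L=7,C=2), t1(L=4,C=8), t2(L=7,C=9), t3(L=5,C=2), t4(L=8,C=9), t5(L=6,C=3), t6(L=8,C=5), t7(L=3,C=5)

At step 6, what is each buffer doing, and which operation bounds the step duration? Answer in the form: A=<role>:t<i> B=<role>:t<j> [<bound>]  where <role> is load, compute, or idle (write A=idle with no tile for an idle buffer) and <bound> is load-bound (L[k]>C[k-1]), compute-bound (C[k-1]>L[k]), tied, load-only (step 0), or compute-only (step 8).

step 6: A=load:t6 B=compute:t5 [load-bound]

  0. 7=7c; end=7; A:t0 B:-
  1. max(4,2)=4c; end=11; A:t0 B:t1
  2. max(7,8)=8c; end=19; A:t2 B:t1
  3. max(5,9)=9c; end=28; A:t2 B:t3
  4. max(8,2)=8c; end=36; A:t4 B:t3
  5. max(6,9)=9c; end=45; A:t4 B:t5
  6. max(8,3)=8c; end=53; A:t6 B:t5
  7. max(3,5)=5c; end=58; A:t6 B:t7
  8. 5=5c; end=63; A:t6 B:t7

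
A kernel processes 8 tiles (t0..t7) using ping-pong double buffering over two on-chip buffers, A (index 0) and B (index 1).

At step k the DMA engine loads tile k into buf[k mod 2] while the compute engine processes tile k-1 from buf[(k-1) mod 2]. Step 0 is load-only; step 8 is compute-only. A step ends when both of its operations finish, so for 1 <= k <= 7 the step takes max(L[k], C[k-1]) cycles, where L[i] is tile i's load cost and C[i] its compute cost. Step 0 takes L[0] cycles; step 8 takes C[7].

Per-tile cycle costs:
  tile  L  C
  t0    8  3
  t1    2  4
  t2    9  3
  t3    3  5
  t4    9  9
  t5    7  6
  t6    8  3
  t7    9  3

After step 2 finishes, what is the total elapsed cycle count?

[0] DMA t0→A (8c) ∥ CU idle ⇒ 8c, clock 8
[1] DMA t1→B (2c) ∥ CU A:t0 (3c) ⇒ 3c, clock 11
[2] DMA t2→A (9c) ∥ CU B:t1 (4c) ⇒ 9c, clock 20
[3] DMA t3→B (3c) ∥ CU A:t2 (3c) ⇒ 3c, clock 23
[4] DMA t4→A (9c) ∥ CU B:t3 (5c) ⇒ 9c, clock 32
[5] DMA t5→B (7c) ∥ CU A:t4 (9c) ⇒ 9c, clock 41
[6] DMA t6→A (8c) ∥ CU B:t5 (6c) ⇒ 8c, clock 49
[7] DMA t7→B (9c) ∥ CU A:t6 (3c) ⇒ 9c, clock 58
[8] DMA idle ∥ CU B:t7 (3c) ⇒ 3c, clock 61

end_cycle[2] = 20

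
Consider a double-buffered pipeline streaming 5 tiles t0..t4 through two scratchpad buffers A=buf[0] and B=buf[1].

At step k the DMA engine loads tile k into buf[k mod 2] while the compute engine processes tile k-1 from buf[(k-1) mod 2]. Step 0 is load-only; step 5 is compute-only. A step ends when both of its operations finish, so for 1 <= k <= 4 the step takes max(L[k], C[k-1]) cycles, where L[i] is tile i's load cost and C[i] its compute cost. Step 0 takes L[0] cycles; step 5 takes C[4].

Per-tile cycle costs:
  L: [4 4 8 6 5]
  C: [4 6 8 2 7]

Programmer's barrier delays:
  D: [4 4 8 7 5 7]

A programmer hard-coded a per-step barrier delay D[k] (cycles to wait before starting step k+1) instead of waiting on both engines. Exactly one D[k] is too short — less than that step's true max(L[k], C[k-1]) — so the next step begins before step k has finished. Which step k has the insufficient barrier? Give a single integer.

[0] required=L[0]=4=4 vs D=4 ok
[1] required=max(L[1]=4,C[0]=4)=4 vs D=4 ok
[2] required=max(L[2]=8,C[1]=6)=8 vs D=8 ok
[3] required=max(L[3]=6,C[2]=8)=8 vs D=7 SHORT
[4] required=max(L[4]=5,C[3]=2)=5 vs D=5 ok
[5] required=C[4]=7=7 vs D=7 ok

hazard at step 3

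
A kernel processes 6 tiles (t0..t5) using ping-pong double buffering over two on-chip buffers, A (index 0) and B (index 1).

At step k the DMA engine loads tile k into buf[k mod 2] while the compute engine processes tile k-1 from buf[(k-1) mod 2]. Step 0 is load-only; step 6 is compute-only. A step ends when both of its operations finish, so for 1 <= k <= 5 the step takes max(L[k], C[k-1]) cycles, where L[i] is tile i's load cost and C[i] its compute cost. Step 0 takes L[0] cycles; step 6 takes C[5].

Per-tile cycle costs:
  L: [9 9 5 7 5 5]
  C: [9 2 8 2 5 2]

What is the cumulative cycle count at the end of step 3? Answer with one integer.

[0] DMA t0→A (9c) ∥ CU idle ⇒ 9c, clock 9
[1] DMA t1→B (9c) ∥ CU A:t0 (9c) ⇒ 9c, clock 18
[2] DMA t2→A (5c) ∥ CU B:t1 (2c) ⇒ 5c, clock 23
[3] DMA t3→B (7c) ∥ CU A:t2 (8c) ⇒ 8c, clock 31
[4] DMA t4→A (5c) ∥ CU B:t3 (2c) ⇒ 5c, clock 36
[5] DMA t5→B (5c) ∥ CU A:t4 (5c) ⇒ 5c, clock 41
[6] DMA idle ∥ CU B:t5 (2c) ⇒ 2c, clock 43

end_cycle[3] = 31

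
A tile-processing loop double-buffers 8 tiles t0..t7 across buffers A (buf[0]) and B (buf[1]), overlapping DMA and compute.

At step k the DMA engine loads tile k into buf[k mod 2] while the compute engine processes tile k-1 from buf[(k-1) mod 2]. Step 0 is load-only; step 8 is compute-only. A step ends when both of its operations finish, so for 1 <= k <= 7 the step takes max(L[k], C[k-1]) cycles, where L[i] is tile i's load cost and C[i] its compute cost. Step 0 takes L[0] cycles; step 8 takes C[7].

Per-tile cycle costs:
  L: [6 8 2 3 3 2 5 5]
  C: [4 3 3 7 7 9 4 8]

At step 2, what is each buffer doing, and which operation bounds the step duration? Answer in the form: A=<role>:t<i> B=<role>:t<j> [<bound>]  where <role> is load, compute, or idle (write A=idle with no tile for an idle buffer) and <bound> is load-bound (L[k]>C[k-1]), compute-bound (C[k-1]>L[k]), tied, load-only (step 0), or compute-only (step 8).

k=0 load=t0/6c comp=- wait=6 total=6
k=1 load=t1/8c comp=t0/4c wait=8 total=14
k=2 load=t2/2c comp=t1/3c wait=3 total=17
k=3 load=t3/3c comp=t2/3c wait=3 total=20
k=4 load=t4/3c comp=t3/7c wait=7 total=27
k=5 load=t5/2c comp=t4/7c wait=7 total=34
k=6 load=t6/5c comp=t5/9c wait=9 total=43
k=7 load=t7/5c comp=t6/4c wait=5 total=48
k=8 load=- comp=t7/8c wait=8 total=56

step 2: A=load:t2 B=compute:t1 [compute-bound]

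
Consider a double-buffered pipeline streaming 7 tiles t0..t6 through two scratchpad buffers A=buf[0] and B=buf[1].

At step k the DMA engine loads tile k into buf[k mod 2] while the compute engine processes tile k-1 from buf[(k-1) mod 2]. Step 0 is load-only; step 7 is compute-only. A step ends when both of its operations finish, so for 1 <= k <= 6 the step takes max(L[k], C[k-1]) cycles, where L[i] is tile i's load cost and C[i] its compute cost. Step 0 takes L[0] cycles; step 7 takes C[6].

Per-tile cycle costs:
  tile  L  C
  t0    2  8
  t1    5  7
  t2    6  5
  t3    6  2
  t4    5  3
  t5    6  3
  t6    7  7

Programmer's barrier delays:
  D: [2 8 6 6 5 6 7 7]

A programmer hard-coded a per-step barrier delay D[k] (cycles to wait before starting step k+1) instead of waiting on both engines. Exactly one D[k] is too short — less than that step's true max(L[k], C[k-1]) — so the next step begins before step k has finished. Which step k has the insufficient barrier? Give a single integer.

hazard at step 2

step 0: need L[0]=2 = 2; D[0]=2 ok
step 1: need max(L[1]=5,C[0]=8) = 8; D[1]=8 ok
step 2: need max(L[2]=6,C[1]=7) = 7; D[2]=6 SHORT
step 3: need max(L[3]=6,C[2]=5) = 6; D[3]=6 ok
step 4: need max(L[4]=5,C[3]=2) = 5; D[4]=5 ok
step 5: need max(L[5]=6,C[4]=3) = 6; D[5]=6 ok
step 6: need max(L[6]=7,C[5]=3) = 7; D[6]=7 ok
step 7: need C[6]=7 = 7; D[7]=7 ok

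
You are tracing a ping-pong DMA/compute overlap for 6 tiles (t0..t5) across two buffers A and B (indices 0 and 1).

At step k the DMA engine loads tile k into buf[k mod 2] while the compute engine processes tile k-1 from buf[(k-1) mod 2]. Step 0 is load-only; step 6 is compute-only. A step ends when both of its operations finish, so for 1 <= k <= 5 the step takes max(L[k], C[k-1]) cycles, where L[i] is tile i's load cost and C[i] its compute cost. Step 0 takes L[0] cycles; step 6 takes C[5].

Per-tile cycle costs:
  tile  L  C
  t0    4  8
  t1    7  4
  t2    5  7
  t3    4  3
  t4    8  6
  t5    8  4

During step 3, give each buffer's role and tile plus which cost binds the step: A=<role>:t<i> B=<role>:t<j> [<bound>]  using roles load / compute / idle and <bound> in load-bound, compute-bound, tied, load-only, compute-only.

step 3: A=compute:t2 B=load:t3 [compute-bound]

step 0: L[0]=4 → dur=4, Σ=4 | A=load:t0 B=idle [load-only]
step 1: L[1]=7 C[0]=8 → dur=8, Σ=12 | A=compute:t0 B=load:t1 [compute-bound]
step 2: L[2]=5 C[1]=4 → dur=5, Σ=17 | A=load:t2 B=compute:t1 [load-bound]
step 3: L[3]=4 C[2]=7 → dur=7, Σ=24 | A=compute:t2 B=load:t3 [compute-bound]
step 4: L[4]=8 C[3]=3 → dur=8, Σ=32 | A=load:t4 B=compute:t3 [load-bound]
step 5: L[5]=8 C[4]=6 → dur=8, Σ=40 | A=compute:t4 B=load:t5 [load-bound]
step 6: C[5]=4 → dur=4, Σ=44 | A=idle B=compute:t5 [compute-only]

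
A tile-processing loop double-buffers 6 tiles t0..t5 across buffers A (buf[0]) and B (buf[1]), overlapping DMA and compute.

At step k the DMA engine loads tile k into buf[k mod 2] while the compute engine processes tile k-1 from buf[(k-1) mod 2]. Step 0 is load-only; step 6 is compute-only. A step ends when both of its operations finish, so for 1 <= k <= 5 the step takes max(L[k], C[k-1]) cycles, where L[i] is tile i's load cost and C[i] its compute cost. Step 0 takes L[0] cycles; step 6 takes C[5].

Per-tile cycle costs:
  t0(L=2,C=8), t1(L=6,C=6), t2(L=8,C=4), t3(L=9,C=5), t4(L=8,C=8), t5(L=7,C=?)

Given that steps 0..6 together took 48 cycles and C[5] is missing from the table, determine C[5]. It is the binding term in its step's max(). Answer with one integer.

step 0 → dur = L[0]=2 = 2
step 1 → dur = max(L[1]=6, C[0]=8) = 8
step 2 → dur = max(L[2]=8, C[1]=6) = 8
step 3 → dur = max(L[3]=9, C[2]=4) = 9
step 4 → dur = max(L[4]=8, C[3]=5) = 8
step 5 → dur = max(L[5]=7, C[4]=8) = 8
step 6 → dur = C[5]=? = C[5]  (unknown; binding)
sum of known step durations = 43
dur[6] = total - known = 48 - 43 = 5
C[5] is the binding max in step 6, so C[5] = dur[6] = 5

C[5] = 5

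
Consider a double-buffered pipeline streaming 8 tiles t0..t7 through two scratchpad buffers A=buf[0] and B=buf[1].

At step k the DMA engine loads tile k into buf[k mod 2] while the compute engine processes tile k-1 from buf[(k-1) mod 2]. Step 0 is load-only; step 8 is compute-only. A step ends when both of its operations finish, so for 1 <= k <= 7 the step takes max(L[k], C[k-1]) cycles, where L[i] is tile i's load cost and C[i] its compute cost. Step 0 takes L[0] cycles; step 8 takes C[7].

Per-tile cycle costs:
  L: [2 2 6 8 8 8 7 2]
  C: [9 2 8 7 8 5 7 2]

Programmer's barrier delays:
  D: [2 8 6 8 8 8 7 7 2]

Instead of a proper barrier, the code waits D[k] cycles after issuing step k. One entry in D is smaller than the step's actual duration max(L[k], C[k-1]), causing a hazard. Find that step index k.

k=0 barrier L[0]=2→2c, D[0]=2 ok
k=1 barrier max(L[1]=2,C[0]=9)→9c, D[1]=8 SHORT
k=2 barrier max(L[2]=6,C[1]=2)→6c, D[2]=6 ok
k=3 barrier max(L[3]=8,C[2]=8)→8c, D[3]=8 ok
k=4 barrier max(L[4]=8,C[3]=7)→8c, D[4]=8 ok
k=5 barrier max(L[5]=8,C[4]=8)→8c, D[5]=8 ok
k=6 barrier max(L[6]=7,C[5]=5)→7c, D[6]=7 ok
k=7 barrier max(L[7]=2,C[6]=7)→7c, D[7]=7 ok
k=8 barrier C[7]=2→2c, D[8]=2 ok

hazard at step 1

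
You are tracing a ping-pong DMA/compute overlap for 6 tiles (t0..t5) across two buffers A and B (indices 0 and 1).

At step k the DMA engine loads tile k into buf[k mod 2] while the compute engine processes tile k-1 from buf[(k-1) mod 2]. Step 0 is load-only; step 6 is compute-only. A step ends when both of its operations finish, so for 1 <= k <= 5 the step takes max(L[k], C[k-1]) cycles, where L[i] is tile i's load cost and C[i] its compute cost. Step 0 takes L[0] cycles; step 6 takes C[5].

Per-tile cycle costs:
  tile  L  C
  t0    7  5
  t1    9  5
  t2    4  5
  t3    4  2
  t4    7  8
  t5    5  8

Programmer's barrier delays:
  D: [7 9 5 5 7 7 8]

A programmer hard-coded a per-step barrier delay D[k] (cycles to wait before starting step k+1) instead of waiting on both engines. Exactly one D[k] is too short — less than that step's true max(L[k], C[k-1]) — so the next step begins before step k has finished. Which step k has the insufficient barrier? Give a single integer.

hazard at step 5

k=0 barrier L[0]=7→7c, D[0]=7 ok
k=1 barrier max(L[1]=9,C[0]=5)→9c, D[1]=9 ok
k=2 barrier max(L[2]=4,C[1]=5)→5c, D[2]=5 ok
k=3 barrier max(L[3]=4,C[2]=5)→5c, D[3]=5 ok
k=4 barrier max(L[4]=7,C[3]=2)→7c, D[4]=7 ok
k=5 barrier max(L[5]=5,C[4]=8)→8c, D[5]=7 SHORT
k=6 barrier C[5]=8→8c, D[6]=8 ok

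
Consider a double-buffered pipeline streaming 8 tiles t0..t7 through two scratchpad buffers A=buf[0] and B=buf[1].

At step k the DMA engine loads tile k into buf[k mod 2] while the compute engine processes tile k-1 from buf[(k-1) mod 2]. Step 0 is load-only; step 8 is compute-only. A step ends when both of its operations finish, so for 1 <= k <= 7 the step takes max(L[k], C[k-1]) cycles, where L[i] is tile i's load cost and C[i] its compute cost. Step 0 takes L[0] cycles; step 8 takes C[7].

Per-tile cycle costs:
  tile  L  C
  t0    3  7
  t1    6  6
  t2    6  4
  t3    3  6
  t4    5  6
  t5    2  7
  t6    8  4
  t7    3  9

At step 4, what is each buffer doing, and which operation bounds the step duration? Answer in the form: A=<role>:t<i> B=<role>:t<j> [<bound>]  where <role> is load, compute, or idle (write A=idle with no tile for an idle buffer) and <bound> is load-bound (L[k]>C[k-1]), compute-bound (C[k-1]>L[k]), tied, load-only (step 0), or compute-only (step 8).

step 4: A=load:t4 B=compute:t3 [compute-bound]

  0. 3=3c; end=3; A:t0 B:-
  1. max(6,7)=7c; end=10; A:t0 B:t1
  2. max(6,6)=6c; end=16; A:t2 B:t1
  3. max(3,4)=4c; end=20; A:t2 B:t3
  4. max(5,6)=6c; end=26; A:t4 B:t3
  5. max(2,6)=6c; end=32; A:t4 B:t5
  6. max(8,7)=8c; end=40; A:t6 B:t5
  7. max(3,4)=4c; end=44; A:t6 B:t7
  8. 9=9c; end=53; A:t6 B:t7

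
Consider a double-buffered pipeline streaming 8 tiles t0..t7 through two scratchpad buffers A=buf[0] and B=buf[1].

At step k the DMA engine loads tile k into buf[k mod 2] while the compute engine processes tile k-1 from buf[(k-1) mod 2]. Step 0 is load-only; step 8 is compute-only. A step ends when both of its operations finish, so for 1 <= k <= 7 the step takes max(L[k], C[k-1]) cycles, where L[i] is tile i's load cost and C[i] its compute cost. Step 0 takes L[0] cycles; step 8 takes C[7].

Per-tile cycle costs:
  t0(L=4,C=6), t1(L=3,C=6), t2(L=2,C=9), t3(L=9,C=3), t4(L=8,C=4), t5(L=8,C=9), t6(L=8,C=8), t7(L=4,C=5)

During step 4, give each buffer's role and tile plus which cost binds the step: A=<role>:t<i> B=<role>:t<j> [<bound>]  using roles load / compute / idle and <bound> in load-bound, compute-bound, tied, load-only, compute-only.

  0. 4=4c; end=4; A:t0 B:-
  1. max(3,6)=6c; end=10; A:t0 B:t1
  2. max(2,6)=6c; end=16; A:t2 B:t1
  3. max(9,9)=9c; end=25; A:t2 B:t3
  4. max(8,3)=8c; end=33; A:t4 B:t3
  5. max(8,4)=8c; end=41; A:t4 B:t5
  6. max(8,9)=9c; end=50; A:t6 B:t5
  7. max(4,8)=8c; end=58; A:t6 B:t7
  8. 5=5c; end=63; A:t6 B:t7

step 4: A=load:t4 B=compute:t3 [load-bound]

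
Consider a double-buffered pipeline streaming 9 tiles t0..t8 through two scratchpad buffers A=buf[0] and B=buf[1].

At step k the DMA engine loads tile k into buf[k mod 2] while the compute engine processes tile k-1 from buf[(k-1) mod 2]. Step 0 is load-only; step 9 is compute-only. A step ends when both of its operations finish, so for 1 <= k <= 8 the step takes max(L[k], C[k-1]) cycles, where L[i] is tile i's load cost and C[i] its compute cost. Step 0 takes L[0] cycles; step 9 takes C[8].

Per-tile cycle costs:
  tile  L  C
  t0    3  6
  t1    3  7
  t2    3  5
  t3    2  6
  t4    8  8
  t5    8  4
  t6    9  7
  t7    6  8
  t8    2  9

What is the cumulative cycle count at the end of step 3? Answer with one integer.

  0. 3=3c; end=3; A:t0 B:-
  1. max(3,6)=6c; end=9; A:t0 B:t1
  2. max(3,7)=7c; end=16; A:t2 B:t1
  3. max(2,5)=5c; end=21; A:t2 B:t3
  4. max(8,6)=8c; end=29; A:t4 B:t3
  5. max(8,8)=8c; end=37; A:t4 B:t5
  6. max(9,4)=9c; end=46; A:t6 B:t5
  7. max(6,7)=7c; end=53; A:t6 B:t7
  8. max(2,8)=8c; end=61; A:t8 B:t7
  9. 9=9c; end=70; A:t8 B:t7

end_cycle[3] = 21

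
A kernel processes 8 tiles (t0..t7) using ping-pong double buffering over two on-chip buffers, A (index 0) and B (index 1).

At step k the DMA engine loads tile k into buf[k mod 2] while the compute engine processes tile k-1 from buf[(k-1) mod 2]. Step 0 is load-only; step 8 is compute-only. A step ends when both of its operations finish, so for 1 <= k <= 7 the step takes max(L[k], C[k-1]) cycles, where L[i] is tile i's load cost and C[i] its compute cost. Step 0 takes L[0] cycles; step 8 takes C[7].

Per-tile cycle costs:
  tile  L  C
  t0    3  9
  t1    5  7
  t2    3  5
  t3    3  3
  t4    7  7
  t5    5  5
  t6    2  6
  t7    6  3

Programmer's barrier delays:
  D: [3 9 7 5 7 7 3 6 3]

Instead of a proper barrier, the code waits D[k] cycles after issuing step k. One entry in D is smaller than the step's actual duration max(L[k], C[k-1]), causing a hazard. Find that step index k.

hazard at step 6

step 0: need L[0]=3 = 3; D[0]=3 ok
step 1: need max(L[1]=5,C[0]=9) = 9; D[1]=9 ok
step 2: need max(L[2]=3,C[1]=7) = 7; D[2]=7 ok
step 3: need max(L[3]=3,C[2]=5) = 5; D[3]=5 ok
step 4: need max(L[4]=7,C[3]=3) = 7; D[4]=7 ok
step 5: need max(L[5]=5,C[4]=7) = 7; D[5]=7 ok
step 6: need max(L[6]=2,C[5]=5) = 5; D[6]=3 SHORT
step 7: need max(L[7]=6,C[6]=6) = 6; D[7]=6 ok
step 8: need C[7]=3 = 3; D[8]=3 ok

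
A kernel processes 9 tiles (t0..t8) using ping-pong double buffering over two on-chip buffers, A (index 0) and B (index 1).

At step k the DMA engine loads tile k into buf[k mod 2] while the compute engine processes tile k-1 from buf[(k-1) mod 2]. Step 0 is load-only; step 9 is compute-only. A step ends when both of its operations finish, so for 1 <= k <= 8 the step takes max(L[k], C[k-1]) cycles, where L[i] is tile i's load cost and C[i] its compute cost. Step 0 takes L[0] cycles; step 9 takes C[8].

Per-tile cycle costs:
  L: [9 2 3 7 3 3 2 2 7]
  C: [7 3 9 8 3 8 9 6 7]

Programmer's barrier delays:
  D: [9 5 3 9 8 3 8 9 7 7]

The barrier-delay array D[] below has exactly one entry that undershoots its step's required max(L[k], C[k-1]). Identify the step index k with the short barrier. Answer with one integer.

k=0 barrier L[0]=9→9c, D[0]=9 ok
k=1 barrier max(L[1]=2,C[0]=7)→7c, D[1]=5 SHORT
k=2 barrier max(L[2]=3,C[1]=3)→3c, D[2]=3 ok
k=3 barrier max(L[3]=7,C[2]=9)→9c, D[3]=9 ok
k=4 barrier max(L[4]=3,C[3]=8)→8c, D[4]=8 ok
k=5 barrier max(L[5]=3,C[4]=3)→3c, D[5]=3 ok
k=6 barrier max(L[6]=2,C[5]=8)→8c, D[6]=8 ok
k=7 barrier max(L[7]=2,C[6]=9)→9c, D[7]=9 ok
k=8 barrier max(L[8]=7,C[7]=6)→7c, D[8]=7 ok
k=9 barrier C[8]=7→7c, D[9]=7 ok

hazard at step 1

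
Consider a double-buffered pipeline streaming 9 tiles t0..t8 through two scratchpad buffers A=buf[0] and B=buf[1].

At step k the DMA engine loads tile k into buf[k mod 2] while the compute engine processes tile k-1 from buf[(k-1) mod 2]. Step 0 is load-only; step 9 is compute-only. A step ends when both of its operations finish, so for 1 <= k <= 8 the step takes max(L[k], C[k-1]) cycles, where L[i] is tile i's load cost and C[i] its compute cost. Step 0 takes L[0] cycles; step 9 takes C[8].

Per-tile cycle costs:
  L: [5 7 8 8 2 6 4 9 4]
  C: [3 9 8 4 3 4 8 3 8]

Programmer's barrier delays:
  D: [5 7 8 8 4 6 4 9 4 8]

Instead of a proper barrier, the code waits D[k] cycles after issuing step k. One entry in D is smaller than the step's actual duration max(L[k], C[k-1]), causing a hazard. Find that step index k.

hazard at step 2

step 0: need L[0]=5 = 5; D[0]=5 ok
step 1: need max(L[1]=7,C[0]=3) = 7; D[1]=7 ok
step 2: need max(L[2]=8,C[1]=9) = 9; D[2]=8 SHORT
step 3: need max(L[3]=8,C[2]=8) = 8; D[3]=8 ok
step 4: need max(L[4]=2,C[3]=4) = 4; D[4]=4 ok
step 5: need max(L[5]=6,C[4]=3) = 6; D[5]=6 ok
step 6: need max(L[6]=4,C[5]=4) = 4; D[6]=4 ok
step 7: need max(L[7]=9,C[6]=8) = 9; D[7]=9 ok
step 8: need max(L[8]=4,C[7]=3) = 4; D[8]=4 ok
step 9: need C[8]=8 = 8; D[9]=8 ok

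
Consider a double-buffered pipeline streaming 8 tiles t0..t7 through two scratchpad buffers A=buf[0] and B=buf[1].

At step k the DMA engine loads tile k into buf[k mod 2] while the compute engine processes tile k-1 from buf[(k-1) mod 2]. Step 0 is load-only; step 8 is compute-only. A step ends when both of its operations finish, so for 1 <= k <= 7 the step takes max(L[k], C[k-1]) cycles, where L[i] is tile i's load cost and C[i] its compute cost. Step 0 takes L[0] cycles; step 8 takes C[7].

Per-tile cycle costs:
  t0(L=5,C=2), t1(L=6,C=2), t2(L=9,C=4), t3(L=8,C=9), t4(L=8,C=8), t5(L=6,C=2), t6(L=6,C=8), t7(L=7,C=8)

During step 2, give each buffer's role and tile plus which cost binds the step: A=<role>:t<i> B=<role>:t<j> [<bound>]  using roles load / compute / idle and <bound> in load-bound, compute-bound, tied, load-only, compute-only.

step 2: A=load:t2 B=compute:t1 [load-bound]

[0] DMA t0→A (5c) ∥ CU idle ⇒ 5c, clock 5
[1] DMA t1→B (6c) ∥ CU A:t0 (2c) ⇒ 6c, clock 11
[2] DMA t2→A (9c) ∥ CU B:t1 (2c) ⇒ 9c, clock 20
[3] DMA t3→B (8c) ∥ CU A:t2 (4c) ⇒ 8c, clock 28
[4] DMA t4→A (8c) ∥ CU B:t3 (9c) ⇒ 9c, clock 37
[5] DMA t5→B (6c) ∥ CU A:t4 (8c) ⇒ 8c, clock 45
[6] DMA t6→A (6c) ∥ CU B:t5 (2c) ⇒ 6c, clock 51
[7] DMA t7→B (7c) ∥ CU A:t6 (8c) ⇒ 8c, clock 59
[8] DMA idle ∥ CU B:t7 (8c) ⇒ 8c, clock 67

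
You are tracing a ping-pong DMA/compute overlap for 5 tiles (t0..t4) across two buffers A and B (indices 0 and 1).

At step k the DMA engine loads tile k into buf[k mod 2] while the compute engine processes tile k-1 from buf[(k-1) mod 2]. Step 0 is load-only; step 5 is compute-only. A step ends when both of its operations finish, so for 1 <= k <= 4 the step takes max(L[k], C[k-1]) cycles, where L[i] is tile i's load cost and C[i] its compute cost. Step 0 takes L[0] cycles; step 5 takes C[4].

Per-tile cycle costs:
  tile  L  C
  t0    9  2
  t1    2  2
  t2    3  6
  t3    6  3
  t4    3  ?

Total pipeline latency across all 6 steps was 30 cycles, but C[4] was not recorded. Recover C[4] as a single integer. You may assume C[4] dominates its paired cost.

C[4] = 7

step 0 = dur = L[0]=9 = 9
step 1 = dur = max(L[1]=2, C[0]=2) = 2
step 2 = dur = max(L[2]=3, C[1]=2) = 3
step 3 = dur = max(L[3]=6, C[2]=6) = 6
step 4 = dur = max(L[4]=3, C[3]=3) = 3
step 5 = dur = C[4]=? = C[4]  (unknown; binding)
sum of known step durations = 23
dur[5] = total - known = 30 - 23 = 7
C[4] is the binding max in step 5, so C[4] = dur[5] = 7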